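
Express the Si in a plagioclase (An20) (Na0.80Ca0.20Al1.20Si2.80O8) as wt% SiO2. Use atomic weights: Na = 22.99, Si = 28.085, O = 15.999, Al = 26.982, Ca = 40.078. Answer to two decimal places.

M(Na0.80Ca0.20Al1.20Si2.80O8) = 265.416 g/mol; M(SiO2) = 60.083 g/mol.
Moles SiO2 per formula unit = 2.80 Si ÷ 1 = 2.8000.
SiO2 fraction = (2.8000 × 60.083) / 265.416 = 168.232/265.416 = 0.6338.

63.38 wt%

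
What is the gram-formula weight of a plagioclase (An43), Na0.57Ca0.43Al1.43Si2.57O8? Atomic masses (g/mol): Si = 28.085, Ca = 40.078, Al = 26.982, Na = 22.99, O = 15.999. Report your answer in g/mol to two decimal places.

The formula mass is the sum 0.57(22.99) + 0.43(40.078) + 1.43(26.982) + 2.57(28.085) + 8(15.999).

269.09 g/mol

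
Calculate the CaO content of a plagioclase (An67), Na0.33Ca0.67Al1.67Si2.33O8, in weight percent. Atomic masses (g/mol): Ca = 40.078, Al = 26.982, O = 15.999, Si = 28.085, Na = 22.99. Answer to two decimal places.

13.77 wt%

M(Na0.33Ca0.67Al1.67Si2.33O8) = 272.929 g/mol; M(CaO) = 56.077 g/mol.
Moles CaO per formula unit = 0.67 Ca ÷ 1 = 0.6700.
CaO fraction = (0.6700 × 56.077) / 272.929 = 37.572/272.929 = 0.1377.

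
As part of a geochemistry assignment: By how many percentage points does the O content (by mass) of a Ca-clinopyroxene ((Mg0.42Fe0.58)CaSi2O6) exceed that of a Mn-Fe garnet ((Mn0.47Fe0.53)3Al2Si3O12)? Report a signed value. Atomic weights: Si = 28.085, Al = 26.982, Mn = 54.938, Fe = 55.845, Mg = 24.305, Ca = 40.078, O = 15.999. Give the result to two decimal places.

2.21 percentage points

O in (Mg0.42Fe0.58)CaSi2O6: molar mass 234.840 g/mol; 6×15.999 = 95.994 g → 40.88 wt%.
O in (Mn0.47Fe0.53)3Al2Si3O12: molar mass 496.463 g/mol; 12×15.999 = 191.988 g → 38.67 wt%.
Difference = 40.88 − 38.67 = 2.21 percentage points.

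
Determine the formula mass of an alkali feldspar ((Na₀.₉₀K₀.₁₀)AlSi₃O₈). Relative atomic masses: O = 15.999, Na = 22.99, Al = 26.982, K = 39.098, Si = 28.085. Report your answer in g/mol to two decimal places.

263.83 g/mol

Na: 0.90 × 22.99 = 20.6910
K: 0.10 × 39.098 = 3.9098
Al: 1 × 26.982 = 26.9820
Si: 3 × 28.085 = 84.2550
O: 8 × 15.999 = 127.9920
Summing the contributions gives the formula mass.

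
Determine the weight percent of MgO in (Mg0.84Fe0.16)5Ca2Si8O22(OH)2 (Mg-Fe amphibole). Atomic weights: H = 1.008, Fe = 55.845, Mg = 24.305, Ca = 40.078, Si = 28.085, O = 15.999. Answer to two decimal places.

Molar mass of (Mg0.84Fe0.16)5Ca2Si8O22(OH)2 = 4.20*24.305 + 0.80*55.845 + 2*40.078 + 8*28.085 + 24*15.999 + 2*1.008 = 837.585 g/mol.
Each formula unit contains 4.20 Mg, equivalent to 4.20/1 = 4.2000 mol MgO.
M(MgO) = 1×24.305 + 1×15.999 = 40.304 g/mol.
Mass of MgO per formula unit = 4.2000 × 40.304 = 169.277 g.
MgO wt% = 169.277 / 837.585 × 100 = 20.21%.

20.21 wt%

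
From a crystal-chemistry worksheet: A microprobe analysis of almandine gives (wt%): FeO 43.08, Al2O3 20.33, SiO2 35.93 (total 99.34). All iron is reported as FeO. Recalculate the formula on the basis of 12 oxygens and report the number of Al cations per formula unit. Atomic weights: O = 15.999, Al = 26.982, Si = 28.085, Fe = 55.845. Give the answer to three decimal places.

1.999 Al apfu

FeO: 43.08/71.844 = 0.59963 mol → 0.59963 mol Fe, 0.59963 mol O.
Al2O3: 20.33/101.961 = 0.19939 mol → 0.39878 mol Al, 0.59817 mol O.
SiO2: 35.93/60.083 = 0.59801 mol → 0.59801 mol Si, 1.19602 mol O.
Total oxygen = 2.39382 mol. Normalization factor = 12/2.39382 = 5.01291.
Al per 12 O = 0.39878 × 5.01291 = 1.999.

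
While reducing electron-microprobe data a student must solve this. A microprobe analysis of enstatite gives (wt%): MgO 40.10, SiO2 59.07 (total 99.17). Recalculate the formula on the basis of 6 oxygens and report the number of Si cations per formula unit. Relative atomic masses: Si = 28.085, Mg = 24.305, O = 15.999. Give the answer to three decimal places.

1.992 Si apfu

MgO (M=40.304): mol = 0.99494; Mg = 0.99494, O = 0.99494.
SiO2 (M=60.083): mol = 0.98314; Si = 0.98314, O = 1.96628.
ΣO = 2.96122; factor = 6/ΣO = 2.02619.
Si apfu = 0.98314 × 2.02619 = 1.992.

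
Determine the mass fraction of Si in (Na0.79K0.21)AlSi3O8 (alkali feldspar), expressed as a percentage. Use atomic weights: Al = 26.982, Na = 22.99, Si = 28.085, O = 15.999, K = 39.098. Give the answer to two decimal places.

Molar mass of (Na0.79K0.21)AlSi3O8: 0.79*22.99 + 0.21*39.098 + 1*26.982 + 3*28.085 + 8*15.999 = 265.602 g/mol.
Mass of Si per formula unit: 3 × 28.085 = 84.255 g.
Weight fraction Si = 84.255 / 265.602 = 0.3172.

31.72 wt%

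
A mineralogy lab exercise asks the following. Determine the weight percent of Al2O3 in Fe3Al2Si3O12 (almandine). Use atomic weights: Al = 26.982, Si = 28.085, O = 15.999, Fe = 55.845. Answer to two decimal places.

Molar mass of Fe3Al2Si3O12 = 3×55.845 + 2×26.982 + 3×28.085 + 12×15.999 = 497.742 g/mol.
Each formula unit contains 2 Al, equivalent to 2/2 = 1.0000 mol Al2O3.
M(Al2O3) = 2×26.982 + 3×15.999 = 101.961 g/mol.
Mass of Al2O3 per formula unit = 1.0000 × 101.961 = 101.961 g.
Al2O3 wt% = 101.961 / 497.742 × 100 = 20.48%.

20.48 wt%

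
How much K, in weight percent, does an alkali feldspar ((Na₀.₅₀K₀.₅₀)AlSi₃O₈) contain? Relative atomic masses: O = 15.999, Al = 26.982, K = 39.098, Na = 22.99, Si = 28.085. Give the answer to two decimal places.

7.23 weight percent

Molar mass of (Na₀.₅₀K₀.₅₀)AlSi₃O₈: 0.50·22.99 + 0.50·39.098 + 1·26.982 + 3·28.085 + 8·15.999 = 270.273 g/mol.
Mass of K per formula unit: 0.50 × 39.098 = 19.549 g.
Weight fraction K = 19.549 / 270.273 = 0.0723.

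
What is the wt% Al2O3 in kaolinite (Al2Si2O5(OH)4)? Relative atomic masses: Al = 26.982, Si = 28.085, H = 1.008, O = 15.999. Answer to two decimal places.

Formula mass = 258.157 g/mol.
2 Al → 1.0000 mol Al2O3 per formula unit; M(Al2O3) = 101.961, so Al2O3 mass = 101.961 g.
101.961/258.157 × 100 = 39.50 wt%.

39.50 wt%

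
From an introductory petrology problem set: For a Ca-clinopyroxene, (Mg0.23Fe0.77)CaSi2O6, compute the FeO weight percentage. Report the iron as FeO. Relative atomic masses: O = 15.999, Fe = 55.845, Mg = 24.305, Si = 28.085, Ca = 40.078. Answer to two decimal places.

22.97 wt%

Formula mass = 240.833 g/mol.
0.77 Fe → 0.7700 mol FeO per formula unit; M(FeO) = 71.844, so FeO mass = 55.320 g.
55.320/240.833 × 100 = 22.97 wt%.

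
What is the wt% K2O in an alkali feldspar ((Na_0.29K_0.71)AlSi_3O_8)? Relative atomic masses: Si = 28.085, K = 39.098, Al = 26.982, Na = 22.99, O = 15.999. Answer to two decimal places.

Molar mass of (Na_0.29K_0.71)AlSi_3O_8 = 0.29*22.99 + 0.71*39.098 + 1*26.982 + 3*28.085 + 8*15.999 = 273.656 g/mol.
Each formula unit contains 0.71 K, equivalent to 0.71/2 = 0.3550 mol K2O.
M(K2O) = 2×39.098 + 1×15.999 = 94.195 g/mol.
Mass of K2O per formula unit = 0.3550 × 94.195 = 33.439 g.
K2O wt% = 33.439 / 273.656 × 100 = 12.22%.

12.22 wt%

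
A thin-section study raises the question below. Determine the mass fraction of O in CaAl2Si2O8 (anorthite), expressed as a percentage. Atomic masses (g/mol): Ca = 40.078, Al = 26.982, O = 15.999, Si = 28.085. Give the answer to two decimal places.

M(CaAl2Si2O8) = 278.204 g/mol.
O contributes 8 × 15.999 = 127.992 g per mole.
127.992/278.204 = 0.4601 → 46.01%.

46.01 mass %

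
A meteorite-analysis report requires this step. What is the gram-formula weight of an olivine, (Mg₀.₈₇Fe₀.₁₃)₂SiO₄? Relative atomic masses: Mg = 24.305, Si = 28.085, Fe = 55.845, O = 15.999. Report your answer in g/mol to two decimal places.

148.89 g/mol

M = 1.74·24.305 + 0.26·55.845 + 1·28.085 + 4·15.999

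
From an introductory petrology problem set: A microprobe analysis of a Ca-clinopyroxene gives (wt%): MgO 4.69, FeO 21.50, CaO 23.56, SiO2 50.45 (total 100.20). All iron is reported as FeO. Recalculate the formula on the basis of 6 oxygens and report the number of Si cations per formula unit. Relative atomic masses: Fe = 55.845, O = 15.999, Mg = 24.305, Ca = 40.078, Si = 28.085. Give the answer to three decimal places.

MgO (M=40.304): mol = 0.11637; Mg = 0.11637, O = 0.11637.
FeO (M=71.844): mol = 0.29926; Fe = 0.29926, O = 0.29926.
CaO (M=56.077): mol = 0.42014; Ca = 0.42014, O = 0.42014.
SiO2 (M=60.083): mol = 0.83967; Si = 0.83967, O = 1.67934.
ΣO = 2.51511; factor = 6/ΣO = 2.38558.
Si apfu = 0.83967 × 2.38558 = 2.003.

2.003 Si apfu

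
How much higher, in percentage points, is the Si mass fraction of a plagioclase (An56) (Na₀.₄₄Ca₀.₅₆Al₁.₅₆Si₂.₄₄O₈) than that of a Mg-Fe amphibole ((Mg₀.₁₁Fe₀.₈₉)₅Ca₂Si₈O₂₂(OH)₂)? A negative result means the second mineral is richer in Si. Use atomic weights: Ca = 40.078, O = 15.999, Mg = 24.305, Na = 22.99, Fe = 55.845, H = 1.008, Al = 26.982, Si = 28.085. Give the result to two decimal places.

M(Na₀.₄₄Ca₀.₅₆Al₁.₅₆Si₂.₄₄O₈) = 271.171 g/mol, so wt% Si = 68.527/271.171 × 100 = 25.27%.
M((Mg₀.₁₁Fe₀.₈₉)₅Ca₂Si₈O₂₂(OH)₂) = 952.706 g/mol, so wt% Si = 224.680/952.706 × 100 = 23.58%.
25.27 − 23.58 = 1.69 pp.

1.69 percentage points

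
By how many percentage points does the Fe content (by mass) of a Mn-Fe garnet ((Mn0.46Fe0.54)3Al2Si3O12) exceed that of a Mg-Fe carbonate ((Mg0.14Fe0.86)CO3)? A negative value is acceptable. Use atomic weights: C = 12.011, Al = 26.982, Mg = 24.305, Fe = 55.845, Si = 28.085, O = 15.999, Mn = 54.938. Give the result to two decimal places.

-24.88 percentage points

Fe in (Mn0.46Fe0.54)3Al2Si3O12: molar mass 496.490 g/mol; 1.62×55.845 = 90.469 g → 18.22 wt%.
Fe in (Mg0.14Fe0.86)CO3: molar mass 111.437 g/mol; 0.86×55.845 = 48.027 g → 43.10 wt%.
Difference = 18.22 − 43.10 = -24.88 percentage points.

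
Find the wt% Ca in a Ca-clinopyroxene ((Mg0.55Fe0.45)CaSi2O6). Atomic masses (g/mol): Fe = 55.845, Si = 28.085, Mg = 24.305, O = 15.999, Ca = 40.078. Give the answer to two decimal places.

17.37 weight percent

Molar mass of (Mg0.55Fe0.45)CaSi2O6: 0.55×24.305 + 0.45×55.845 + 1×40.078 + 2×28.085 + 6×15.999 = 230.740 g/mol.
Mass of Ca per formula unit: 1 × 40.078 = 40.078 g.
Weight fraction Ca = 40.078 / 230.740 = 0.1737.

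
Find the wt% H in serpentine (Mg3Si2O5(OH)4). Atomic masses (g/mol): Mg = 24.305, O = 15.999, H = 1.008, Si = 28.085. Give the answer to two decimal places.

1.46 wt%

M(Mg3Si2O5(OH)4) = 277.108 g/mol.
H contributes 4 × 1.008 = 4.032 g per mole.
4.032/277.108 = 0.0146 → 1.46%.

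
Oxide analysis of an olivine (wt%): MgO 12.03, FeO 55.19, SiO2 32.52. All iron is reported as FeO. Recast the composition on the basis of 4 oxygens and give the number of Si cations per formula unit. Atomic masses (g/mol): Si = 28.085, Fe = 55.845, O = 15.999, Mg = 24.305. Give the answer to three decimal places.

MgO (M=40.304): mol = 0.29848; Mg = 0.29848, O = 0.29848.
FeO (M=71.844): mol = 0.76819; Fe = 0.76819, O = 0.76819.
SiO2 (M=60.083): mol = 0.54125; Si = 0.54125, O = 1.08250.
ΣO = 2.14917; factor = 4/ΣO = 1.86118.
Si apfu = 0.54125 × 1.86118 = 1.007.

1.007 Si apfu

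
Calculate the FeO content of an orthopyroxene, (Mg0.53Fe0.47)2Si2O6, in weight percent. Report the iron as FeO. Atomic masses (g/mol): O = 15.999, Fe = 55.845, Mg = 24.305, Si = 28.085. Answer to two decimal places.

29.31 wt%

Formula mass = 230.422 g/mol.
0.94 Fe → 0.9400 mol FeO per formula unit; M(FeO) = 71.844, so FeO mass = 67.533 g.
67.533/230.422 × 100 = 29.31 wt%.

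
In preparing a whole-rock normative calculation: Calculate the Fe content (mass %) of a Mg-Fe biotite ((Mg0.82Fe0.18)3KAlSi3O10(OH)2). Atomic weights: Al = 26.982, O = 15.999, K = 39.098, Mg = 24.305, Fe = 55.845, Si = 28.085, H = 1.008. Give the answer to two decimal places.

6.94 mass %

Molar mass of (Mg0.82Fe0.18)3KAlSi3O10(OH)2: 2.46·24.305 + 0.54·55.845 + 1·39.098 + 1·26.982 + 3·28.085 + 12·15.999 + 2·1.008 = 434.286 g/mol.
Mass of Fe per formula unit: 0.54 × 55.845 = 30.156 g.
Weight fraction Fe = 30.156 / 434.286 = 0.0694.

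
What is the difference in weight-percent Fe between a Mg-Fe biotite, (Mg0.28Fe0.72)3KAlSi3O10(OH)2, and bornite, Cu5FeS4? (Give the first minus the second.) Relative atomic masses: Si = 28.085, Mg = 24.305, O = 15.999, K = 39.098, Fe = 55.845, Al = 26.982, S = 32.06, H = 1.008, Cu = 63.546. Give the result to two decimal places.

M((Mg0.28Fe0.72)3KAlSi3O10(OH)2) = 485.380 g/mol, so wt% Fe = 120.625/485.380 × 100 = 24.85%.
M(Cu5FeS4) = 501.815 g/mol, so wt% Fe = 55.845/501.815 × 100 = 11.13%.
24.85 − 11.13 = 13.72 pp.

13.72 percentage points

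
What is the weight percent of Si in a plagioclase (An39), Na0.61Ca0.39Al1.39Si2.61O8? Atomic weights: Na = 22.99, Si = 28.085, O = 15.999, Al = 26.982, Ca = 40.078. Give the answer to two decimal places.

27.31 wt%

Formula mass = 0.61×22.99 + 0.39×40.078 + 1.39×26.982 + 2.61×28.085 + 8×15.999 = 268.453 g/mol, of which 73.302 g is Si.
So Si makes up 73.302/268.453 = 0.2731 of the mass, i.e. 27.31%.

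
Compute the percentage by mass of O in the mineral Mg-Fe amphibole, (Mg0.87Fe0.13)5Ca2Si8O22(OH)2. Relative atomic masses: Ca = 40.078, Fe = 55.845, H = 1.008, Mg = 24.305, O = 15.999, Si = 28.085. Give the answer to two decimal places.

46.10 weight percent

Molar mass of (Mg0.87Fe0.13)5Ca2Si8O22(OH)2: 4.35×24.305 + 0.65×55.845 + 2×40.078 + 8×28.085 + 24×15.999 + 2×1.008 = 832.854 g/mol.
Mass of O per formula unit: 24 × 15.999 = 383.976 g.
Weight fraction O = 383.976 / 832.854 = 0.4610.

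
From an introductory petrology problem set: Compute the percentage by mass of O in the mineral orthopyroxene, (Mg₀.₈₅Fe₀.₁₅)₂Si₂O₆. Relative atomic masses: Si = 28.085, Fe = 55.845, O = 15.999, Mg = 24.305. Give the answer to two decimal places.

M((Mg₀.₈₅Fe₀.₁₅)₂Si₂O₆) = 210.236 g/mol.
O contributes 6 × 15.999 = 95.994 g per mole.
95.994/210.236 = 0.4566 → 45.66%.

45.66 wt%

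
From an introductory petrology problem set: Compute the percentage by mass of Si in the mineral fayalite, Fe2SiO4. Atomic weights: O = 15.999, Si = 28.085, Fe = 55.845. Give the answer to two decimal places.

13.78 wt%

Molar mass of Fe2SiO4: 2×55.845 + 1×28.085 + 4×15.999 = 203.771 g/mol.
Mass of Si per formula unit: 1 × 28.085 = 28.085 g.
Weight fraction Si = 28.085 / 203.771 = 0.1378.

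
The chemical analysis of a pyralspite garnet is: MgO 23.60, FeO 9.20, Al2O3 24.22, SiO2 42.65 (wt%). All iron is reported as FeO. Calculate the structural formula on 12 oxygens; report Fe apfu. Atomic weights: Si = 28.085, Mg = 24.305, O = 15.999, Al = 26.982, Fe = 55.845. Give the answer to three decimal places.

MgO: 23.60/40.304 = 0.58555 mol → 0.58555 mol Mg, 0.58555 mol O.
FeO: 9.20/71.844 = 0.12806 mol → 0.12806 mol Fe, 0.12806 mol O.
Al2O3: 24.22/101.961 = 0.23754 mol → 0.47508 mol Al, 0.71262 mol O.
SiO2: 42.65/60.083 = 0.70985 mol → 0.70985 mol Si, 1.41970 mol O.
Total oxygen = 2.84593 mol. Normalization factor = 12/2.84593 = 4.21655.
Fe per 12 O = 0.12806 × 4.21655 = 0.540.

0.540 Fe apfu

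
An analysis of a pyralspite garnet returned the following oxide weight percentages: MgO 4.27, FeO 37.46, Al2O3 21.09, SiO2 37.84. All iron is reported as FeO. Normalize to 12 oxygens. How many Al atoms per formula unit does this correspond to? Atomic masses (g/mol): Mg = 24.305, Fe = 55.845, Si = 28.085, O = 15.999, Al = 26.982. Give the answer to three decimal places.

4.27 wt% MgO ÷ 40.304 g/mol = 0.10594 mol, giving 0.10594 Mg and 0.10594 O.
37.46 wt% FeO ÷ 71.844 g/mol = 0.52141 mol, giving 0.52141 Fe and 0.52141 O.
21.09 wt% Al2O3 ÷ 101.961 g/mol = 0.20684 mol, giving 0.41368 Al and 0.62052 O.
37.84 wt% SiO2 ÷ 60.083 g/mol = 0.62980 mol, giving 0.62980 Si and 1.25960 O.
Oxygen sums to 2.50747; scaling by 12/2.50747 = 4.78570 puts the formula on 12 O.
Al: 0.41368 × 4.78570 = 1.980 atoms per formula unit.

1.980 Al apfu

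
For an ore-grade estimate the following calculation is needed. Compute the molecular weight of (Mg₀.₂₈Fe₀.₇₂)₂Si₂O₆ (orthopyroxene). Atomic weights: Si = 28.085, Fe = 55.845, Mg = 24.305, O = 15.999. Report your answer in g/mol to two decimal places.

246.19 g/mol

M = 0.56(24.305) + 1.44(55.845) + 2(28.085) + 6(15.999)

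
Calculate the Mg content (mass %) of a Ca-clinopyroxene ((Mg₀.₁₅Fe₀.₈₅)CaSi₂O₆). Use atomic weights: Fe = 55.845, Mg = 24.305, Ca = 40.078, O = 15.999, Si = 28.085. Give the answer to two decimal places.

Molar mass of (Mg₀.₁₅Fe₀.₈₅)CaSi₂O₆: 0.15*24.305 + 0.85*55.845 + 1*40.078 + 2*28.085 + 6*15.999 = 243.356 g/mol.
Mass of Mg per formula unit: 0.15 × 24.305 = 3.646 g.
Weight fraction Mg = 3.646 / 243.356 = 0.0150.

1.50 mass %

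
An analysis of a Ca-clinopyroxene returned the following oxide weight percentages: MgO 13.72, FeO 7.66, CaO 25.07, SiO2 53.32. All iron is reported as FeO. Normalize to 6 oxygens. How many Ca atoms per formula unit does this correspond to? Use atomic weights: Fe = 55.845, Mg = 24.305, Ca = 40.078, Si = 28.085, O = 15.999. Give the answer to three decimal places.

13.72 wt% MgO ÷ 40.304 g/mol = 0.34041 mol, giving 0.34041 Mg and 0.34041 O.
7.66 wt% FeO ÷ 71.844 g/mol = 0.10662 mol, giving 0.10662 Fe and 0.10662 O.
25.07 wt% CaO ÷ 56.077 g/mol = 0.44706 mol, giving 0.44706 Ca and 0.44706 O.
53.32 wt% SiO2 ÷ 60.083 g/mol = 0.88744 mol, giving 0.88744 Si and 1.77488 O.
Oxygen sums to 2.66897; scaling by 6/2.66897 = 2.24806 puts the formula on 6 O.
Ca: 0.44706 × 2.24806 = 1.005 atoms per formula unit.

1.005 Ca apfu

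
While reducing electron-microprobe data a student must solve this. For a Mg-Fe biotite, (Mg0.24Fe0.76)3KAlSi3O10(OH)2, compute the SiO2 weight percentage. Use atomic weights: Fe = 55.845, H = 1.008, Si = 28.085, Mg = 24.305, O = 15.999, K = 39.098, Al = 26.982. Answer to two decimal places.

36.85 wt%

M((Mg0.24Fe0.76)3KAlSi3O10(OH)2) = 489.165 g/mol; M(SiO2) = 60.083 g/mol.
Moles SiO2 per formula unit = 3 Si ÷ 1 = 3.0000.
SiO2 fraction = (3.0000 × 60.083) / 489.165 = 180.249/489.165 = 0.3685.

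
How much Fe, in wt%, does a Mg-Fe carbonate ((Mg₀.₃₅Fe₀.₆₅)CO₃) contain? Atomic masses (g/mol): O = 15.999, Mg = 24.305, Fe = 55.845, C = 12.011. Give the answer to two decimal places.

34.63 wt%

Molar mass of (Mg₀.₃₅Fe₀.₆₅)CO₃: 0.35*24.305 + 0.65*55.845 + 1*12.011 + 3*15.999 = 104.814 g/mol.
Mass of Fe per formula unit: 0.65 × 55.845 = 36.299 g.
Weight fraction Fe = 36.299 / 104.814 = 0.3463.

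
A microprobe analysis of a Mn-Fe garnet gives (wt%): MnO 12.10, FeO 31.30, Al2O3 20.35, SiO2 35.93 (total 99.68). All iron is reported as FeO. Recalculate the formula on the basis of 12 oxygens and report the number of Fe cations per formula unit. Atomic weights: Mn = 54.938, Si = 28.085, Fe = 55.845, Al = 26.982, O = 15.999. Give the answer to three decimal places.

2.177 Fe apfu

12.10 wt% MnO ÷ 70.937 g/mol = 0.17057 mol, giving 0.17057 Mn and 0.17057 O.
31.30 wt% FeO ÷ 71.844 g/mol = 0.43567 mol, giving 0.43567 Fe and 0.43567 O.
20.35 wt% Al2O3 ÷ 101.961 g/mol = 0.19959 mol, giving 0.39918 Al and 0.59877 O.
35.93 wt% SiO2 ÷ 60.083 g/mol = 0.59801 mol, giving 0.59801 Si and 1.19602 O.
Oxygen sums to 2.40103; scaling by 12/2.40103 = 4.99786 puts the formula on 12 O.
Fe: 0.43567 × 4.99786 = 2.177 atoms per formula unit.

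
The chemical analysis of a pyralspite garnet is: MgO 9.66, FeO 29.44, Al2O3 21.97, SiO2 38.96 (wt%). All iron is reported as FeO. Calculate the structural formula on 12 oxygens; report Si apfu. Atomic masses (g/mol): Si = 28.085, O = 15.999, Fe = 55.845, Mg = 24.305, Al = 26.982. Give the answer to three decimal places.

9.66 wt% MgO ÷ 40.304 g/mol = 0.23968 mol, giving 0.23968 Mg and 0.23968 O.
29.44 wt% FeO ÷ 71.844 g/mol = 0.40978 mol, giving 0.40978 Fe and 0.40978 O.
21.97 wt% Al2O3 ÷ 101.961 g/mol = 0.21547 mol, giving 0.43094 Al and 0.64641 O.
38.96 wt% SiO2 ÷ 60.083 g/mol = 0.64844 mol, giving 0.64844 Si and 1.29688 O.
Oxygen sums to 2.59275; scaling by 12/2.59275 = 4.62829 puts the formula on 12 O.
Si: 0.64844 × 4.62829 = 3.001 atoms per formula unit.

3.001 Si apfu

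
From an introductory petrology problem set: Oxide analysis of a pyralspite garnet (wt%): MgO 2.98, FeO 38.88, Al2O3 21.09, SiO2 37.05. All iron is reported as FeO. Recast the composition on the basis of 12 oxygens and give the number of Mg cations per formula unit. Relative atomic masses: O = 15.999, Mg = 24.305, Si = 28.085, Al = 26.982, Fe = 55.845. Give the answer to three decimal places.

0.359 Mg apfu

MgO: 2.98/40.304 = 0.07394 mol → 0.07394 mol Mg, 0.07394 mol O.
FeO: 38.88/71.844 = 0.54117 mol → 0.54117 mol Fe, 0.54117 mol O.
Al2O3: 21.09/101.961 = 0.20684 mol → 0.41368 mol Al, 0.62052 mol O.
SiO2: 37.05/60.083 = 0.61665 mol → 0.61665 mol Si, 1.23330 mol O.
Total oxygen = 2.46893 mol. Normalization factor = 12/2.46893 = 4.86041.
Mg per 12 O = 0.07394 × 4.86041 = 0.359.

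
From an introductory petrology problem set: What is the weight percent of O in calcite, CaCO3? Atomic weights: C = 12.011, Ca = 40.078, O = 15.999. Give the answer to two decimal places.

M(CaCO3) = 100.086 g/mol.
O contributes 3 × 15.999 = 47.997 g per mole.
47.997/100.086 = 0.4796 → 47.96%.

47.96 mass %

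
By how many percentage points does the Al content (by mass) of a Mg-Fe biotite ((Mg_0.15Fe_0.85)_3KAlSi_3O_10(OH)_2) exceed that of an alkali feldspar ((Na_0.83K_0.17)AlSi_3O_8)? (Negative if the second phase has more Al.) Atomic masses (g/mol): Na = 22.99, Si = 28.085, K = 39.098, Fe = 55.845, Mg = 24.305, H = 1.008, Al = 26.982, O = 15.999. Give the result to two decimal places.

M((Mg_0.15Fe_0.85)_3KAlSi_3O_10(OH)_2) = 497.681 g/mol, so wt% Al = 26.982/497.681 × 100 = 5.42%.
M((Na_0.83K_0.17)AlSi_3O_8) = 264.957 g/mol, so wt% Al = 26.982/264.957 × 100 = 10.18%.
5.42 − 10.18 = -4.76 pp.

-4.76 percentage points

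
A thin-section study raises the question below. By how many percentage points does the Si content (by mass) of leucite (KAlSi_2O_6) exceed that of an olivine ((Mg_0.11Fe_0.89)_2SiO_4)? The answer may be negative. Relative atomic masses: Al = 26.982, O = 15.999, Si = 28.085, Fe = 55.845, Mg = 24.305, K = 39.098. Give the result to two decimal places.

Si in KAlSi_2O_6: molar mass 218.244 g/mol; 2×28.085 = 56.170 g → 25.74 wt%.
Si in (Mg_0.11Fe_0.89)_2SiO_4: molar mass 196.832 g/mol; 1×28.085 = 28.085 g → 14.27 wt%.
Difference = 25.74 − 14.27 = 11.47 percentage points.

11.47 percentage points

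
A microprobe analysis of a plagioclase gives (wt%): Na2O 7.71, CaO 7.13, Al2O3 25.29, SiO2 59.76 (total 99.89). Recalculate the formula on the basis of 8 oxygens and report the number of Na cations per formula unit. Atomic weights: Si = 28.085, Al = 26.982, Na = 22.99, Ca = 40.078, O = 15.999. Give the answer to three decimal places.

0.667 Na apfu

7.71 wt% Na2O ÷ 61.979 g/mol = 0.12440 mol, giving 0.24880 Na and 0.12440 O.
7.13 wt% CaO ÷ 56.077 g/mol = 0.12715 mol, giving 0.12715 Ca and 0.12715 O.
25.29 wt% Al2O3 ÷ 101.961 g/mol = 0.24804 mol, giving 0.49608 Al and 0.74412 O.
59.76 wt% SiO2 ÷ 60.083 g/mol = 0.99462 mol, giving 0.99462 Si and 1.98924 O.
Oxygen sums to 2.98491; scaling by 8/2.98491 = 2.68015 puts the formula on 8 O.
Na: 0.24880 × 2.68015 = 0.667 atoms per formula unit.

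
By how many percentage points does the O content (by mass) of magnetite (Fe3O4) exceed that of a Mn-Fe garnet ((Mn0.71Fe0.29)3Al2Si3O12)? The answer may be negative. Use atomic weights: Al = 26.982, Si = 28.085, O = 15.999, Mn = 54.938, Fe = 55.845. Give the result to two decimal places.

-11.08 percentage points

M(Fe3O4) = 231.531 g/mol, so wt% O = 63.996/231.531 × 100 = 27.64%.
M((Mn0.71Fe0.29)3Al2Si3O12) = 495.810 g/mol, so wt% O = 191.988/495.810 × 100 = 38.72%.
27.64 − 38.72 = -11.08 pp.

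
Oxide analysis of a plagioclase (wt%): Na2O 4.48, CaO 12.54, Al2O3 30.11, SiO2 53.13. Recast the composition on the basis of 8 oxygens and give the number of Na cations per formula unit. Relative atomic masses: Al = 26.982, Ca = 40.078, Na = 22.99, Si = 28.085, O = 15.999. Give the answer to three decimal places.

Na2O: 4.48/61.979 = 0.07228 mol → 0.14456 mol Na, 0.07228 mol O.
CaO: 12.54/56.077 = 0.22362 mol → 0.22362 mol Ca, 0.22362 mol O.
Al2O3: 30.11/101.961 = 0.29531 mol → 0.59062 mol Al, 0.88593 mol O.
SiO2: 53.13/60.083 = 0.88428 mol → 0.88428 mol Si, 1.76856 mol O.
Total oxygen = 2.95039 mol. Normalization factor = 8/2.95039 = 2.71151.
Na per 8 O = 0.14456 × 2.71151 = 0.392.

0.392 Na apfu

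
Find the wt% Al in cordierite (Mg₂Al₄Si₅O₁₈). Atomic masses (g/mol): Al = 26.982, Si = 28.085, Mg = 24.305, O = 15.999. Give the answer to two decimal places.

18.45 wt%

Molar mass of Mg₂Al₄Si₅O₁₈: 2×24.305 + 4×26.982 + 5×28.085 + 18×15.999 = 584.945 g/mol.
Mass of Al per formula unit: 4 × 26.982 = 107.928 g.
Weight fraction Al = 107.928 / 584.945 = 0.1845.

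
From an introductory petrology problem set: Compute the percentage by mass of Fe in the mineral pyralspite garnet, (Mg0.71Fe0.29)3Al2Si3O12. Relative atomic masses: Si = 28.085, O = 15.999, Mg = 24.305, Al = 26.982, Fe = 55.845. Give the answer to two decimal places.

11.28 mass %

M((Mg0.71Fe0.29)3Al2Si3O12) = 430.562 g/mol.
Fe contributes 0.87 × 55.845 = 48.585 g per mole.
48.585/430.562 = 0.1128 → 11.28%.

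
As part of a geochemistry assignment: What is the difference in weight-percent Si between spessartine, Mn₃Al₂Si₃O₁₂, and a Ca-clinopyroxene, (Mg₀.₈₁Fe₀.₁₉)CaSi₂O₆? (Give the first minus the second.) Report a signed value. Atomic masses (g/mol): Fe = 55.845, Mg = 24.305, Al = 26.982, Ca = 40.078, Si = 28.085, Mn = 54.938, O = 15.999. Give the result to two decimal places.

Si in Mn₃Al₂Si₃O₁₂: molar mass 495.021 g/mol; 3×28.085 = 84.255 g → 17.02 wt%.
Si in (Mg₀.₈₁Fe₀.₁₉)CaSi₂O₆: molar mass 222.540 g/mol; 2×28.085 = 56.170 g → 25.24 wt%.
Difference = 17.02 − 25.24 = -8.22 percentage points.

-8.22 percentage points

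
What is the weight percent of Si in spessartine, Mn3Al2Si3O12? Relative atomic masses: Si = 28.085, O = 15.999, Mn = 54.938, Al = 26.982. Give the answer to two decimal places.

M(Mn3Al2Si3O12) = 495.021 g/mol.
Si contributes 3 × 28.085 = 84.255 g per mole.
84.255/495.021 = 0.1702 → 17.02%.

17.02 mass %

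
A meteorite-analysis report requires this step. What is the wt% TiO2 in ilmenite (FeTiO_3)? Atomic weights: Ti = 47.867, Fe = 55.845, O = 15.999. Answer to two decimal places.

Formula mass = 151.709 g/mol.
1 Ti → 1.0000 mol TiO2 per formula unit; M(TiO2) = 79.865, so TiO2 mass = 79.865 g.
79.865/151.709 × 100 = 52.64 wt%.

52.64 wt%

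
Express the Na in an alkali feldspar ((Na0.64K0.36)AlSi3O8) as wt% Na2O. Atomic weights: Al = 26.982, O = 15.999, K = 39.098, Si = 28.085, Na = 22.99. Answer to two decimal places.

7.40 wt%

Molar mass of (Na0.64K0.36)AlSi3O8 = 0.64×22.99 + 0.36×39.098 + 1×26.982 + 3×28.085 + 8×15.999 = 268.018 g/mol.
Each formula unit contains 0.64 Na, equivalent to 0.64/2 = 0.3200 mol Na2O.
M(Na2O) = 2×22.99 + 1×15.999 = 61.979 g/mol.
Mass of Na2O per formula unit = 0.3200 × 61.979 = 19.833 g.
Na2O wt% = 19.833 / 268.018 × 100 = 7.40%.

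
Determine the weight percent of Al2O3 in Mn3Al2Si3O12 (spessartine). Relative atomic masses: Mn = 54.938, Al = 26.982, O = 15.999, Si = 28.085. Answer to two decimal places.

Molar mass of Mn3Al2Si3O12 = 3*54.938 + 2*26.982 + 3*28.085 + 12*15.999 = 495.021 g/mol.
Each formula unit contains 2 Al, equivalent to 2/2 = 1.0000 mol Al2O3.
M(Al2O3) = 2×26.982 + 3×15.999 = 101.961 g/mol.
Mass of Al2O3 per formula unit = 1.0000 × 101.961 = 101.961 g.
Al2O3 wt% = 101.961 / 495.021 × 100 = 20.60%.

20.60 wt%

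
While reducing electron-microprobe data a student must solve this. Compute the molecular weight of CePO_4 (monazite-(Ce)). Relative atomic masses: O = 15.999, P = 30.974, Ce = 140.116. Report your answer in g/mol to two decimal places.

235.09 g/mol

Ce: 1 × 140.116 = 140.1160
P: 1 × 30.974 = 30.9740
O: 4 × 15.999 = 63.9960
Summing the contributions gives the formula mass.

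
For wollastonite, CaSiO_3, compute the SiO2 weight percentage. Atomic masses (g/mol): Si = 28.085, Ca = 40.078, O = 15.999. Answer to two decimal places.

Molar mass of CaSiO_3 = 1·40.078 + 1·28.085 + 3·15.999 = 116.160 g/mol.
Each formula unit contains 1 Si, equivalent to 1/1 = 1.0000 mol SiO2.
M(SiO2) = 1×28.085 + 2×15.999 = 60.083 g/mol.
Mass of SiO2 per formula unit = 1.0000 × 60.083 = 60.083 g.
SiO2 wt% = 60.083 / 116.160 × 100 = 51.72%.

51.72 wt%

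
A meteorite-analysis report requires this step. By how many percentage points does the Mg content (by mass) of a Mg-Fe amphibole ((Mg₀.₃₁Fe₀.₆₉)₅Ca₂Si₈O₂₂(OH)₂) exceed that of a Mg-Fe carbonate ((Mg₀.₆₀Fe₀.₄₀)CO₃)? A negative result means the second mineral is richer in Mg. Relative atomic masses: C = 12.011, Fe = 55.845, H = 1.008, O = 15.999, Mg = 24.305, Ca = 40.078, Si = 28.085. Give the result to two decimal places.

-10.96 percentage points

M((Mg₀.₃₁Fe₀.₆₉)₅Ca₂Si₈O₂₂(OH)₂) = 921.166 g/mol, so wt% Mg = 37.673/921.166 × 100 = 4.09%.
M((Mg₀.₆₀Fe₀.₄₀)CO₃) = 96.929 g/mol, so wt% Mg = 14.583/96.929 × 100 = 15.05%.
4.09 − 15.05 = -10.96 pp.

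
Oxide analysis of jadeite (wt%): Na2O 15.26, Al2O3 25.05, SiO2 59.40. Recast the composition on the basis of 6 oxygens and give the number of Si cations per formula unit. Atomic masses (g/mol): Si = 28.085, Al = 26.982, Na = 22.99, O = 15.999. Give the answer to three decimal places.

15.26 wt% Na2O ÷ 61.979 g/mol = 0.24621 mol, giving 0.49242 Na and 0.24621 O.
25.05 wt% Al2O3 ÷ 101.961 g/mol = 0.24568 mol, giving 0.49136 Al and 0.73704 O.
59.40 wt% SiO2 ÷ 60.083 g/mol = 0.98863 mol, giving 0.98863 Si and 1.97726 O.
Oxygen sums to 2.96051; scaling by 6/2.96051 = 2.02668 puts the formula on 6 O.
Si: 0.98863 × 2.02668 = 2.004 atoms per formula unit.

2.004 Si apfu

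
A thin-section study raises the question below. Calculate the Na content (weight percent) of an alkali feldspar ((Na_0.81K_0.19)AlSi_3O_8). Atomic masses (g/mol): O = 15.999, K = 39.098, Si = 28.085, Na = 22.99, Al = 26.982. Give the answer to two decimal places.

M((Na_0.81K_0.19)AlSi_3O_8) = 265.280 g/mol.
Na contributes 0.81 × 22.99 = 18.622 g per mole.
18.622/265.280 = 0.0702 → 7.02%.

7.02 weight percent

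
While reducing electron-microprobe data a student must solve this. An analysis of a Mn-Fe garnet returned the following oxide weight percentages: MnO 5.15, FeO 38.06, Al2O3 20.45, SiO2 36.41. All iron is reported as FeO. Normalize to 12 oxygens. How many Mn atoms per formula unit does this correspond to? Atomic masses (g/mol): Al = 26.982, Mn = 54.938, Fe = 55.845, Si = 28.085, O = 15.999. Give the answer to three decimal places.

MnO: 5.15/70.937 = 0.07260 mol → 0.07260 mol Mn, 0.07260 mol O.
FeO: 38.06/71.844 = 0.52976 mol → 0.52976 mol Fe, 0.52976 mol O.
Al2O3: 20.45/101.961 = 0.20057 mol → 0.40114 mol Al, 0.60171 mol O.
SiO2: 36.41/60.083 = 0.60600 mol → 0.60600 mol Si, 1.21200 mol O.
Total oxygen = 2.41607 mol. Normalization factor = 12/2.41607 = 4.96674.
Mn per 12 O = 0.07260 × 4.96674 = 0.361.

0.361 Mn apfu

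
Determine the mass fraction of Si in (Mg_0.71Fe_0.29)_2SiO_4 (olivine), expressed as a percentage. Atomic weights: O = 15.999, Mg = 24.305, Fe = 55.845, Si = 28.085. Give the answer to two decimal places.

M((Mg_0.71Fe_0.29)_2SiO_4) = 158.984 g/mol.
Si contributes 1 × 28.085 = 28.085 g per mole.
28.085/158.984 = 0.1767 → 17.67%.

17.67 mass %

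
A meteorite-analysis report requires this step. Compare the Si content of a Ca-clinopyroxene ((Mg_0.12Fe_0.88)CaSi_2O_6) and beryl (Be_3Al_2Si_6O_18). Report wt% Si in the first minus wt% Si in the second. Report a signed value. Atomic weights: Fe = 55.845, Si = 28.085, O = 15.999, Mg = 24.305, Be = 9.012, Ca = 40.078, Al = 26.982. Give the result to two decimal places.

M((Mg_0.12Fe_0.88)CaSi_2O_6) = 244.302 g/mol, so wt% Si = 56.170/244.302 × 100 = 22.99%.
M(Be_3Al_2Si_6O_18) = 537.492 g/mol, so wt% Si = 168.510/537.492 × 100 = 31.35%.
22.99 − 31.35 = -8.36 pp.

-8.36 percentage points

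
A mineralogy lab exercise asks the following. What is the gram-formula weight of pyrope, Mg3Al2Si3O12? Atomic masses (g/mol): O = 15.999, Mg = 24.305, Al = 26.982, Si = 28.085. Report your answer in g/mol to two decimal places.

M = 3(24.305) + 2(26.982) + 3(28.085) + 12(15.999)

403.12 g/mol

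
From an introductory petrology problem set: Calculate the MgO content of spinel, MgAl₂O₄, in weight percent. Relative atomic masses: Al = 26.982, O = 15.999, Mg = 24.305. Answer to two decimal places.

28.33 wt%

M(MgAl₂O₄) = 142.265 g/mol; M(MgO) = 40.304 g/mol.
Moles MgO per formula unit = 1 Mg ÷ 1 = 1.0000.
MgO fraction = (1.0000 × 40.304) / 142.265 = 40.304/142.265 = 0.2833.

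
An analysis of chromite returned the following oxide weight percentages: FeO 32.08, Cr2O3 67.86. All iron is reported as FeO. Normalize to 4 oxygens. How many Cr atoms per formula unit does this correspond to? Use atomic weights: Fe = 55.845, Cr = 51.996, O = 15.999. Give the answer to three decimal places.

FeO: 32.08/71.844 = 0.44652 mol → 0.44652 mol Fe, 0.44652 mol O.
Cr2O3: 67.86/151.989 = 0.44648 mol → 0.89296 mol Cr, 1.33944 mol O.
Total oxygen = 1.78596 mol. Normalization factor = 4/1.78596 = 2.23969.
Cr per 4 O = 0.89296 × 2.23969 = 2.000.

2.000 Cr apfu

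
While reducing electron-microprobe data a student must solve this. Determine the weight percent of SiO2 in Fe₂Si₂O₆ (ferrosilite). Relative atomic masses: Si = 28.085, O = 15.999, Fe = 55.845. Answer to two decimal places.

Formula mass = 263.854 g/mol.
2 Si → 2.0000 mol SiO2 per formula unit; M(SiO2) = 60.083, so SiO2 mass = 120.166 g.
120.166/263.854 × 100 = 45.54 wt%.

45.54 wt%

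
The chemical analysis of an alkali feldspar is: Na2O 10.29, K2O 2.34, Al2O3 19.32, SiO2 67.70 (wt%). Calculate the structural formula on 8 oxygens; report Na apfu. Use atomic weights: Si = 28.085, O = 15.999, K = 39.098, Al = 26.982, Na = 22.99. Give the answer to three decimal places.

0.882 Na apfu

Na2O: 10.29/61.979 = 0.16602 mol → 0.33204 mol Na, 0.16602 mol O.
K2O: 2.34/94.195 = 0.02484 mol → 0.04968 mol K, 0.02484 mol O.
Al2O3: 19.32/101.961 = 0.18948 mol → 0.37896 mol Al, 0.56844 mol O.
SiO2: 67.70/60.083 = 1.12677 mol → 1.12677 mol Si, 2.25354 mol O.
Total oxygen = 3.01284 mol. Normalization factor = 8/3.01284 = 2.65530.
Na per 8 O = 0.33204 × 2.65530 = 0.882.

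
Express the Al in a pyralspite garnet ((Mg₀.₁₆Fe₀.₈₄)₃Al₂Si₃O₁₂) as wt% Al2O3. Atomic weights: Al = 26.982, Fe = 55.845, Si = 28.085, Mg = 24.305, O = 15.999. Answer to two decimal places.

Formula mass = 482.603 g/mol.
2 Al → 1.0000 mol Al2O3 per formula unit; M(Al2O3) = 101.961, so Al2O3 mass = 101.961 g.
101.961/482.603 × 100 = 21.13 wt%.

21.13 wt%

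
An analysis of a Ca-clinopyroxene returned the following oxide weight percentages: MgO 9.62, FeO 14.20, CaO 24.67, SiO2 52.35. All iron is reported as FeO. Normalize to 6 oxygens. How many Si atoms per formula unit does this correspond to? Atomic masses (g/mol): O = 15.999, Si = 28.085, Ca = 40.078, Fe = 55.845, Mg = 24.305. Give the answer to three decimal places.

1.996 Si apfu

9.62 wt% MgO ÷ 40.304 g/mol = 0.23869 mol, giving 0.23869 Mg and 0.23869 O.
14.20 wt% FeO ÷ 71.844 g/mol = 0.19765 mol, giving 0.19765 Fe and 0.19765 O.
24.67 wt% CaO ÷ 56.077 g/mol = 0.43993 mol, giving 0.43993 Ca and 0.43993 O.
52.35 wt% SiO2 ÷ 60.083 g/mol = 0.87129 mol, giving 0.87129 Si and 1.74258 O.
Oxygen sums to 2.61885; scaling by 6/2.61885 = 2.29108 puts the formula on 6 O.
Si: 0.87129 × 2.29108 = 1.996 atoms per formula unit.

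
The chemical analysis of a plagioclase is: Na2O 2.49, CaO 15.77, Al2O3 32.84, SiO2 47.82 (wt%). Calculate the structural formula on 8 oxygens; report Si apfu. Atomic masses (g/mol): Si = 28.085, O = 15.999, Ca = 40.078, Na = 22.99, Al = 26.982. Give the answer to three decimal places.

2.49 wt% Na2O ÷ 61.979 g/mol = 0.04017 mol, giving 0.08034 Na and 0.04017 O.
15.77 wt% CaO ÷ 56.077 g/mol = 0.28122 mol, giving 0.28122 Ca and 0.28122 O.
32.84 wt% Al2O3 ÷ 101.961 g/mol = 0.32208 mol, giving 0.64416 Al and 0.96624 O.
47.82 wt% SiO2 ÷ 60.083 g/mol = 0.79590 mol, giving 0.79590 Si and 1.59180 O.
Oxygen sums to 2.87943; scaling by 8/2.87943 = 2.77833 puts the formula on 8 O.
Si: 0.79590 × 2.77833 = 2.211 atoms per formula unit.

2.211 Si apfu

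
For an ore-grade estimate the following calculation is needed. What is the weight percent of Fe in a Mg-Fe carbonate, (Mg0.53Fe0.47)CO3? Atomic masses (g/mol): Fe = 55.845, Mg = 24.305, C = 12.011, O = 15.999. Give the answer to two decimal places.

Molar mass of (Mg0.53Fe0.47)CO3: 0.53·24.305 + 0.47·55.845 + 1·12.011 + 3·15.999 = 99.137 g/mol.
Mass of Fe per formula unit: 0.47 × 55.845 = 26.247 g.
Weight fraction Fe = 26.247 / 99.137 = 0.2648.

26.48 weight percent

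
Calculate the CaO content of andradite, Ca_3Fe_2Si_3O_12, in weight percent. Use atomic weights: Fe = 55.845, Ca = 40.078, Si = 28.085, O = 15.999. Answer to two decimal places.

Formula mass = 508.167 g/mol.
3 Ca → 3.0000 mol CaO per formula unit; M(CaO) = 56.077, so CaO mass = 168.231 g.
168.231/508.167 × 100 = 33.11 wt%.

33.11 wt%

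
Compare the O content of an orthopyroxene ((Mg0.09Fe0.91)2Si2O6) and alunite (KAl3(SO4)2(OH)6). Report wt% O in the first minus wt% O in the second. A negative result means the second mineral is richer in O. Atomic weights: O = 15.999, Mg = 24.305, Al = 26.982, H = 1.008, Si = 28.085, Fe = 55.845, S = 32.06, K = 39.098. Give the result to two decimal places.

O in (Mg0.09Fe0.91)2Si2O6: molar mass 258.177 g/mol; 6×15.999 = 95.994 g → 37.18 wt%.
O in KAl3(SO4)2(OH)6: molar mass 414.198 g/mol; 14×15.999 = 223.986 g → 54.08 wt%.
Difference = 37.18 − 54.08 = -16.90 percentage points.

-16.90 percentage points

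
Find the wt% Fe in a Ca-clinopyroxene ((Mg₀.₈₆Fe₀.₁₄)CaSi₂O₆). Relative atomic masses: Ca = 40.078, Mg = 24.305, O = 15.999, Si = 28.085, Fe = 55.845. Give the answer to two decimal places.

3.54 mass %

Formula mass = 0.86*24.305 + 0.14*55.845 + 1*40.078 + 2*28.085 + 6*15.999 = 220.963 g/mol, of which 7.818 g is Fe.
So Fe makes up 7.818/220.963 = 0.0354 of the mass, i.e. 3.54%.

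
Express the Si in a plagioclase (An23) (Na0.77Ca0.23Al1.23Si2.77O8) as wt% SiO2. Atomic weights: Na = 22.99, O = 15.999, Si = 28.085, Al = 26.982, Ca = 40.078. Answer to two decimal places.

Molar mass of Na0.77Ca0.23Al1.23Si2.77O8 = 0.77*22.99 + 0.23*40.078 + 1.23*26.982 + 2.77*28.085 + 8*15.999 = 265.896 g/mol.
Each formula unit contains 2.77 Si, equivalent to 2.77/1 = 2.7700 mol SiO2.
M(SiO2) = 1×28.085 + 2×15.999 = 60.083 g/mol.
Mass of SiO2 per formula unit = 2.7700 × 60.083 = 166.430 g.
SiO2 wt% = 166.430 / 265.896 × 100 = 62.59%.

62.59 wt%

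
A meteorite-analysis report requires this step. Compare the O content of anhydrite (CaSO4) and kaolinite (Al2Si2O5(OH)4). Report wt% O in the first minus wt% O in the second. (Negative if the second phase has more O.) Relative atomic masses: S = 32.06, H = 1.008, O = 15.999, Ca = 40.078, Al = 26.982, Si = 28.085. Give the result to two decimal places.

First mineral: 63.996 g O in 136.134 g formula = 47.01 wt% O.
Second mineral: 143.991 g O in 258.157 g formula = 55.78 wt% O.
47.01% − 55.78% gives a difference of -8.77 percentage points.

-8.77 percentage points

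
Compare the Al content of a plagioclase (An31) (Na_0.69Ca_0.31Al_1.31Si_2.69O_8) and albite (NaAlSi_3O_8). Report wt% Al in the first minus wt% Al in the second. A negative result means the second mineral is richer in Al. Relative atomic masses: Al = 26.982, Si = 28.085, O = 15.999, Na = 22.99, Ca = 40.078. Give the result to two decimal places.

2.94 percentage points

M(Na_0.69Ca_0.31Al_1.31Si_2.69O_8) = 267.174 g/mol, so wt% Al = 35.346/267.174 × 100 = 13.23%.
M(NaAlSi_3O_8) = 262.219 g/mol, so wt% Al = 26.982/262.219 × 100 = 10.29%.
13.23 − 10.29 = 2.94 pp.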